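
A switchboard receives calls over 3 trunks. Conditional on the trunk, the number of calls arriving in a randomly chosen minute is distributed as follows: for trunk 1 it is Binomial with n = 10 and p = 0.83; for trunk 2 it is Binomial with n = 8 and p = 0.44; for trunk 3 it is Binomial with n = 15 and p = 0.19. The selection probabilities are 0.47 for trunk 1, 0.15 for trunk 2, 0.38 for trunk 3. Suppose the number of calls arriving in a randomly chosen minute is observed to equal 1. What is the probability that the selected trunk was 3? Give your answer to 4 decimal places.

Likelihoods P(X=1 | ·): 1: 9.84279e-07; 2: 0.0607937; 3: 0.149154.
Posterior ∝ prior × likelihood. Numerator for 3: 0.38·0.149154 = 0.0566785.
Normalizing constant: 0.47·9.84279e-07 + 0.15·0.0607937 + 0.38·0.149154 = 0.0657981.
P(3 | observation) = 0.0566785 / 0.0657981 = 0.861401.

0.8614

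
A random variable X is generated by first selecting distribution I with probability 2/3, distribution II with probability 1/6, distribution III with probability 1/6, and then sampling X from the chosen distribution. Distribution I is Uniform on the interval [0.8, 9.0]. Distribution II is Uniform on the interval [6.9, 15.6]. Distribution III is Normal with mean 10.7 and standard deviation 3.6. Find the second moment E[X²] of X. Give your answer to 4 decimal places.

63.1289

For each component E[X²] = Var + (mean)², giving I: 29.6133; II: 132.87; III: 127.45.
Overall E[X²] = 0.666667·29.6133 + 0.166667·132.87 + 0.166667·127.45 = 63.1289.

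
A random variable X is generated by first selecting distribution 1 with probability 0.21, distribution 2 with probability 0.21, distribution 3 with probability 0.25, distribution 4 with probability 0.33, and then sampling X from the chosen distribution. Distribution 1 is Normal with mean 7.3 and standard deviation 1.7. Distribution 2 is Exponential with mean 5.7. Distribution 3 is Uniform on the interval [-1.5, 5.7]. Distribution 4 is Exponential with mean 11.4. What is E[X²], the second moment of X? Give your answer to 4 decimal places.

For each component E[X²] = Var + (mean)², giving 1: 56.18; 2: 64.98; 3: 8.73; 4: 259.92.
Overall E[X²] = 0.21·56.18 + 0.21·64.98 + 0.25·8.73 + 0.33·259.92 = 113.4.

113.3997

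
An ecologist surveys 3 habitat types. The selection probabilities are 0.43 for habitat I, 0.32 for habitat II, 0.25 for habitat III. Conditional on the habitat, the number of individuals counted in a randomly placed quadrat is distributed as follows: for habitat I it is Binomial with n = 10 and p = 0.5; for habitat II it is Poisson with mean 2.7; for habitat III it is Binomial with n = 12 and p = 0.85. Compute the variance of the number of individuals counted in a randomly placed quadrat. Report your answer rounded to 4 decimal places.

Per component, I: μ=5, E[X²]=27.5; II: μ=2.7, E[X²]=9.99; III: μ=10.2, E[X²]=105.57.
E[X] = 0.43·5 + 0.32·2.7 + 0.25·10.2 = 5.564.
E[X²] = 0.43·27.5 + 0.32·9.99 + 0.25·105.57 = 41.4143.
Var(X) = E[X²] − (E[X])² = 41.4143 − 30.9581 = 10.4562.

10.4562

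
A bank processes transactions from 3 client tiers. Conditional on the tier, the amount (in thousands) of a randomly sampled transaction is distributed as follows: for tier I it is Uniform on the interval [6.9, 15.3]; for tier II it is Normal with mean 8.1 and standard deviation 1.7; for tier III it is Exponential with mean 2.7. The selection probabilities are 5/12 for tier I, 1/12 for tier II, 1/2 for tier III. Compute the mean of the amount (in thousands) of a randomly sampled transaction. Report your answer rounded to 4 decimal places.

Component means — I: 11.1; II: 8.1; III: 2.7.
E[X] = 0.416667·11.1 + 0.0833333·8.1 + 0.5·2.7 = 6.65.

6.6500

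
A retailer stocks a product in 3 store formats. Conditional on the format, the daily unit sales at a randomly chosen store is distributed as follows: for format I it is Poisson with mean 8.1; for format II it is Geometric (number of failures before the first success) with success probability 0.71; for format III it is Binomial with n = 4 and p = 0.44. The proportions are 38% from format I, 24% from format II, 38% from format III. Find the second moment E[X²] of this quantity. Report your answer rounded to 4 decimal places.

29.7395

For each component E[X²] = Var + (mean)², giving I: 73.71; II: 0.742115; III: 4.0832.
Overall E[X²] = 0.38·73.71 + 0.24·0.742115 + 0.38·4.0832 = 29.7395.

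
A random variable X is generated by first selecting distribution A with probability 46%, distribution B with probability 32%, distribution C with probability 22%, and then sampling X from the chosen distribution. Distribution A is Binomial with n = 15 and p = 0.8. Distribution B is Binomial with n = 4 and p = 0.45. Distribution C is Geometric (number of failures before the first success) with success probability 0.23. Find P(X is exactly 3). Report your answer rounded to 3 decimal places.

0.087

Conditional on each component, P(X = 3): A: 9.54204e-07; B: 0.200475; C: 0.105003.
By total probability, P(X = 3) = 0.46·9.54204e-07 + 0.32·0.200475 + 0.22·0.105003 = 0.087253.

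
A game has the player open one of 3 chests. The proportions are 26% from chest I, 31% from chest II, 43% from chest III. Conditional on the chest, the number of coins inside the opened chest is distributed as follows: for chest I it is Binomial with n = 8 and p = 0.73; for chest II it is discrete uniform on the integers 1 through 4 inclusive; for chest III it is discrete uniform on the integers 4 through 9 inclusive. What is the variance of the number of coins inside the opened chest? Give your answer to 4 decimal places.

Per component, I: μ=5.84, E[X²]=35.6824; II: μ=2.5, E[X²]=7.5; III: μ=6.5, E[X²]=45.1667.
E[X] = 0.26·5.84 + 0.31·2.5 + 0.43·6.5 = 5.0884.
E[X²] = 0.26·35.6824 + 0.31·7.5 + 0.43·45.1667 = 31.0241.
Var(X) = E[X²] − (E[X])² = 31.0241 − 25.8918 = 5.13228.

5.1323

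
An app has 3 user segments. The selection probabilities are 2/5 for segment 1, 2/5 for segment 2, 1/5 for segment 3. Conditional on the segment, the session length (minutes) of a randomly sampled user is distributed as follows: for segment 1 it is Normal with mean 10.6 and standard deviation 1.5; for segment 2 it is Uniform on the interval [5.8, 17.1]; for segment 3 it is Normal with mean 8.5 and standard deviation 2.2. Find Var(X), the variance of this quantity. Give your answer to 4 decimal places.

Per component, 1: μ=10.6, E[X²]=114.61; 2: μ=11.45, E[X²]=141.743; 3: μ=8.5, E[X²]=77.09.
E[X] = 0.4·10.6 + 0.4·11.45 + 0.2·8.5 = 10.52.
E[X²] = 0.4·114.61 + 0.4·141.743 + 0.2·77.09 = 117.959.
Var(X) = E[X²] − (E[X])² = 117.959 − 110.67 = 7.28893.

7.2889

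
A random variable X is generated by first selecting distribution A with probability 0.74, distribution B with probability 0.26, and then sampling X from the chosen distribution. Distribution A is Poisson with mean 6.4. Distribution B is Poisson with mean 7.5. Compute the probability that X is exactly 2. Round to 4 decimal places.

Conditional on each component, P(X = 2): A: 0.0340287; B: 0.0155555.
By total probability, P(X = 2) = 0.74·0.0340287 + 0.26·0.0155555 = 0.0292257.

0.0292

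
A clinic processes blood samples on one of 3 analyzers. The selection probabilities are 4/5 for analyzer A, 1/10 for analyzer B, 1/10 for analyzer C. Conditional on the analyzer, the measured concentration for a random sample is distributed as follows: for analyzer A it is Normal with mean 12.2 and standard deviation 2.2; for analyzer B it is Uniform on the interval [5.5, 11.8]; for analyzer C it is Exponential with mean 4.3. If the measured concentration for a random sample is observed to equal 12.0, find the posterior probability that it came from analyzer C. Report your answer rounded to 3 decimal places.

0.010

Likelihoods f(12.0 | ·): A: 0.18059; B: 0; C: 0.014274.
Posterior ∝ prior × likelihood. Numerator for C: 0.1·0.014274 = 0.0014274.
Normalizing constant: 0.8·0.18059 + 0.1·0 + 0.1·0.014274 = 0.145899.
P(C | observation) = 0.0014274 / 0.145899 = 0.0097835.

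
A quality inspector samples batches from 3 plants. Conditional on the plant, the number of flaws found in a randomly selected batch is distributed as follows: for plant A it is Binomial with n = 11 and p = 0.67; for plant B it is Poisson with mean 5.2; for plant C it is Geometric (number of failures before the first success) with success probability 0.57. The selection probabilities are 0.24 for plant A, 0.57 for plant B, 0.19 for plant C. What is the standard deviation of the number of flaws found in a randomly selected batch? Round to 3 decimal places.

2.929

Per component, A: μ=7.37, E[X²]=56.749; B: μ=5.2, E[X²]=32.24; C: μ=0.754386, E[X²]=1.89258.
E[X] = 0.24·7.37 + 0.57·5.2 + 0.19·0.754386 = 4.87613.
E[X²] = 0.24·56.749 + 0.57·32.24 + 0.19·1.89258 = 32.3562.
Var(X) = E[X²] − (E[X])² = 32.3562 − 23.7767 = 8.57947.
SD(X) = √8.57947 = 2.92907.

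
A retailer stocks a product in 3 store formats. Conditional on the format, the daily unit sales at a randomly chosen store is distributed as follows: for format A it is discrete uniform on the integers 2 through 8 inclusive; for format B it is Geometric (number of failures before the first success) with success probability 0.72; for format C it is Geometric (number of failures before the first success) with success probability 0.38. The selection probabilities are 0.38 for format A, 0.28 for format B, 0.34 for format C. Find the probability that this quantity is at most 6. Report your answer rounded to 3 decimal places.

0.879

Conditional on each format, P(X ≤ 6): A: 0.714286; B: 0.999865; C: 0.964784.
By total probability, P(X ≤ 6) = 0.38·0.714286 + 0.28·0.999865 + 0.34·0.964784 = 0.879417.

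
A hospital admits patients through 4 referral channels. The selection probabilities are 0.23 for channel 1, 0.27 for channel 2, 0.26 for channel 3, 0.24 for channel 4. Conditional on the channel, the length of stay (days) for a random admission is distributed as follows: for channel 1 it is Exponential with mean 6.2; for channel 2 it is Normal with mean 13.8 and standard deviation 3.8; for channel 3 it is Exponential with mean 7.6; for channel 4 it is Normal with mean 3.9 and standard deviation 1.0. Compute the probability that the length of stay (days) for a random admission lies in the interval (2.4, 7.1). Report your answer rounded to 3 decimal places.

0.404

Conditional on each channel, P(2.4 < X < 7.1): 1: 0.360853; 2: 0.037587; 3: 0.336317; 4: 0.932506.
By total probability, P(2.4 < X < 7.1) = 0.23·0.360853 + 0.27·0.037587 + 0.26·0.336317 + 0.24·0.932506 = 0.404388.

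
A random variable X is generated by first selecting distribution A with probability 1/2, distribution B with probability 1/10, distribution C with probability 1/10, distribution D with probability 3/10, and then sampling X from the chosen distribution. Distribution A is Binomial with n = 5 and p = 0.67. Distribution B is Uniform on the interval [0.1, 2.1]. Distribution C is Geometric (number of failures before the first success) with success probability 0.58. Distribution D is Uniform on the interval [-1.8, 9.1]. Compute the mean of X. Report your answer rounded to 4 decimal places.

Component means — A: 3.35; B: 1.1; C: 0.724138; D: 3.65.
E[X] = 0.5·3.35 + 0.1·1.1 + 0.1·0.724138 + 0.3·3.65 = 2.95241.

2.9524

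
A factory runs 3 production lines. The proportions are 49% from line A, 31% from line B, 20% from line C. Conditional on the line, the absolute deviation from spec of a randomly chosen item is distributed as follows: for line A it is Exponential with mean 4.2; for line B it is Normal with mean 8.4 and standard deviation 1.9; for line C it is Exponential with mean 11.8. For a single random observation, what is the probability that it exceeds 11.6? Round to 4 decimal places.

0.1201

Conditional on each line, P(X > 11.6): A: 0.0631713; B: 0.0460705; C: 0.374168.
By total probability, P(X > 11.6) = 0.49·0.0631713 + 0.31·0.0460705 + 0.2·0.374168 = 0.120069.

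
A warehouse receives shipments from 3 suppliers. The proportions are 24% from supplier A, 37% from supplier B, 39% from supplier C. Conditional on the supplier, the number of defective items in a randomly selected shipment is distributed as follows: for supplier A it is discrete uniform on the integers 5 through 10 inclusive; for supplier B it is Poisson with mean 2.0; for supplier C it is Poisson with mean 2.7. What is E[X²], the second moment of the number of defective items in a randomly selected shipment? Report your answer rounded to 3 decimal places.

For each component E[X²] = Var + (mean)², giving A: 59.1667; B: 6; C: 9.99.
Overall E[X²] = 0.24·59.1667 + 0.37·6 + 0.39·9.99 = 20.3161.

20.316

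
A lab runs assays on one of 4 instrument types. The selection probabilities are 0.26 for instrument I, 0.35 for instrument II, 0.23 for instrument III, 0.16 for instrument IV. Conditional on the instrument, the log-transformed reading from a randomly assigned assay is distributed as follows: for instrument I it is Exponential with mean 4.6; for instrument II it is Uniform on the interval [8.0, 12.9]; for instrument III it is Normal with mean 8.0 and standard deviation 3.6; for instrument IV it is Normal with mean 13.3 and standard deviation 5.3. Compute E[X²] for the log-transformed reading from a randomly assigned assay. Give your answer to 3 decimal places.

100.422

For each component E[X²] = Var + (mean)², giving I: 42.32; II: 111.203; III: 76.96; IV: 204.98.
Overall E[X²] = 0.26·42.32 + 0.35·111.203 + 0.23·76.96 + 0.16·204.98 = 100.422.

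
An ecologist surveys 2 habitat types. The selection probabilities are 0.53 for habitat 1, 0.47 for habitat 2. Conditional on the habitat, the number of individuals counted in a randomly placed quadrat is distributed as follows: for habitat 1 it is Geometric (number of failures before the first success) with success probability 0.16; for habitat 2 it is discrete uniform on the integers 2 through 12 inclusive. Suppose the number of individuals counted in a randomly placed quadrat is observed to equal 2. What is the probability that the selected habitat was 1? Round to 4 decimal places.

Likelihoods P(X=2 | ·): 1: 0.112896; 2: 0.0909091.
Posterior ∝ prior × likelihood. Numerator for 1: 0.53·0.112896 = 0.0598349.
Normalizing constant: 0.53·0.112896 + 0.47·0.0909091 = 0.102562.
P(1 | observation) = 0.0598349 / 0.102562 = 0.583401.

0.5834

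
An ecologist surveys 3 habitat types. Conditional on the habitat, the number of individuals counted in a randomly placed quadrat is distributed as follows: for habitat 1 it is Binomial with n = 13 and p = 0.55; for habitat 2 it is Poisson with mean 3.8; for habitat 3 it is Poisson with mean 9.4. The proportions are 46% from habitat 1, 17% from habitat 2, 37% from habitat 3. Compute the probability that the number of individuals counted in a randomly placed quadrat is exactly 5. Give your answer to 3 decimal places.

0.094

Conditional on each habitat, P(X = 5): 1: 0.108916; 2: 0.147713; 3: 0.0505929.
By total probability, P(X = 5) = 0.46·0.108916 + 0.17·0.147713 + 0.37·0.0505929 = 0.0939319.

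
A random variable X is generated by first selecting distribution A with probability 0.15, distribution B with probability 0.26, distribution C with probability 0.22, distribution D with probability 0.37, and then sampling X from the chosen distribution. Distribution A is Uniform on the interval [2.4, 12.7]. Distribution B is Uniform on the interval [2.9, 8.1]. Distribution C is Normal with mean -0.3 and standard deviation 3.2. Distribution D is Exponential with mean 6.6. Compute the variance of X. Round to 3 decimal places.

Per component, A: μ=7.55, E[X²]=65.8433; B: μ=5.5, E[X²]=32.5033; C: μ=-0.3, E[X²]=10.33; D: μ=6.6, E[X²]=87.12.
E[X] = 0.15·7.55 + 0.26·5.5 + 0.22·-0.3 + 0.37·6.6 = 4.9385.
E[X²] = 0.15·65.8433 + 0.26·32.5033 + 0.22·10.33 + 0.37·87.12 = 52.8344.
Var(X) = E[X²] − (E[X])² = 52.8344 − 24.3888 = 28.4456.

28.446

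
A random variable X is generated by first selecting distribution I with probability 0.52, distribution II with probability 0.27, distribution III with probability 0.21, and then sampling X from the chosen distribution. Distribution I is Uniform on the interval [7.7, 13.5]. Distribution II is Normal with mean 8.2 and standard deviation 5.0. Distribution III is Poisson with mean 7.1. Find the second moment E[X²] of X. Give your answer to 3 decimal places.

For each component E[X²] = Var + (mean)², giving I: 115.163; II: 92.24; III: 57.51.
Overall E[X²] = 0.52·115.163 + 0.27·92.24 + 0.21·57.51 = 96.8668.

96.867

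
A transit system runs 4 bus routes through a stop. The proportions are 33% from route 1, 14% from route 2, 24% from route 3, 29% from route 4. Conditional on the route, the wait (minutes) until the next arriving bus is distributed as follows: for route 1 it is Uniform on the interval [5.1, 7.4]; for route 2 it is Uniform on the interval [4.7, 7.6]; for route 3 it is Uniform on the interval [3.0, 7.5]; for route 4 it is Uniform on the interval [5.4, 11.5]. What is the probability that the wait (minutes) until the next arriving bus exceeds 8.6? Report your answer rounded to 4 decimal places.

0.1379

Conditional on each route, P(X > 8.6): 1: 0; 2: 0; 3: 0; 4: 0.47541.
By total probability, P(X > 8.6) = 0.33·0 + 0.14·0 + 0.24·0 + 0.29·0.47541 = 0.137869.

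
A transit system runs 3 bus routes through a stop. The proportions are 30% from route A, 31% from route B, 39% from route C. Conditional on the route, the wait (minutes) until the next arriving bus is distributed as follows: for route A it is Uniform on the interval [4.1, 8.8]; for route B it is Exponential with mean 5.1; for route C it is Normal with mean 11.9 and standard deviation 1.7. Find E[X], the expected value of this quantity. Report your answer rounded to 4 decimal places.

8.1570

Component means — A: 6.45; B: 5.1; C: 11.9.
E[X] = 0.3·6.45 + 0.31·5.1 + 0.39·11.9 = 8.157.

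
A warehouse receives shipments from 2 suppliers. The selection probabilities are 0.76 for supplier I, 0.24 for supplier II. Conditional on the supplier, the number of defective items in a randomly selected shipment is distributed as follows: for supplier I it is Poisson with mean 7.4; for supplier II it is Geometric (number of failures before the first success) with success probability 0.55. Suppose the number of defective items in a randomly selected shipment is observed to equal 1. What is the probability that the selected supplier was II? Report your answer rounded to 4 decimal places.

Likelihoods P(X=1 | ·): I: 0.00452327; II: 0.2475.
Posterior ∝ prior × likelihood. Numerator for II: 0.24·0.2475 = 0.0594.
Normalizing constant: 0.76·0.00452327 + 0.24·0.2475 = 0.0628377.
P(II | observation) = 0.0594 / 0.0628377 = 0.945293.

0.9453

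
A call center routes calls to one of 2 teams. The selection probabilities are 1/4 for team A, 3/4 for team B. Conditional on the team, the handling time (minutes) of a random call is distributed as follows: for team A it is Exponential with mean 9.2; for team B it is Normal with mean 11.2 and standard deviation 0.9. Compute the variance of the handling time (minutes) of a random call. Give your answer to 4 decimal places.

22.5175

Per component, A: μ=9.2, E[X²]=169.28; B: μ=11.2, E[X²]=126.25.
E[X] = 0.25·9.2 + 0.75·11.2 = 10.7.
E[X²] = 0.25·169.28 + 0.75·126.25 = 137.007.
Var(X) = E[X²] − (E[X])² = 137.007 − 114.49 = 22.5175.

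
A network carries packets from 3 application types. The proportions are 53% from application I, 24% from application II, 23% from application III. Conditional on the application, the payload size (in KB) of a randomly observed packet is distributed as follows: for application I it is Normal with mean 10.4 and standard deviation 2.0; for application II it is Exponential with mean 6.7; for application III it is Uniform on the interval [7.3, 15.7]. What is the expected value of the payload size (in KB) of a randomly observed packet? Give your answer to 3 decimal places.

9.765

Component means — I: 10.4; II: 6.7; III: 11.5.
E[X] = 0.53·10.4 + 0.24·6.7 + 0.23·11.5 = 9.765.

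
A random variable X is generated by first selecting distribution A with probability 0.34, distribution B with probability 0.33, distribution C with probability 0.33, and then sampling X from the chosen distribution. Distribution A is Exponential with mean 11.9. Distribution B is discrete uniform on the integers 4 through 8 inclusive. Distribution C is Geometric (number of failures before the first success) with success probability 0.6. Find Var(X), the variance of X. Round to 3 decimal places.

70.336

Per component, A: μ=11.9, E[X²]=283.22; B: μ=6, E[X²]=38; C: μ=0.666667, E[X²]=1.55556.
E[X] = 0.34·11.9 + 0.33·6 + 0.33·0.666667 = 6.246.
E[X²] = 0.34·283.22 + 0.33·38 + 0.33·1.55556 = 109.348.
Var(X) = E[X²] − (E[X])² = 109.348 − 39.0125 = 70.3356.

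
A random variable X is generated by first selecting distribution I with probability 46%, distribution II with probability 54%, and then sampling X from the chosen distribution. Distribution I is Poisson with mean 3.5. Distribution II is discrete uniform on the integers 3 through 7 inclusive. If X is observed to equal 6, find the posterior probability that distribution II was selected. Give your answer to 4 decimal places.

0.7528

Likelihoods P(X=6 | ·): I: 0.0770983; II: 0.2.
Posterior ∝ prior × likelihood. Numerator for II: 0.54·0.2 = 0.108.
Normalizing constant: 0.46·0.0770983 + 0.54·0.2 = 0.143465.
P(II | observation) = 0.108 / 0.143465 = 0.752796.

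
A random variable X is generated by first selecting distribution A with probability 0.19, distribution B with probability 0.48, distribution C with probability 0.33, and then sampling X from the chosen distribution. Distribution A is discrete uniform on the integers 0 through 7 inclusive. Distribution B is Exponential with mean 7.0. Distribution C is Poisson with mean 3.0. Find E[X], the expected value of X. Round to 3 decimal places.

Component means — A: 3.5; B: 7; C: 3.
E[X] = 0.19·3.5 + 0.48·7 + 0.33·3 = 5.015.

5.015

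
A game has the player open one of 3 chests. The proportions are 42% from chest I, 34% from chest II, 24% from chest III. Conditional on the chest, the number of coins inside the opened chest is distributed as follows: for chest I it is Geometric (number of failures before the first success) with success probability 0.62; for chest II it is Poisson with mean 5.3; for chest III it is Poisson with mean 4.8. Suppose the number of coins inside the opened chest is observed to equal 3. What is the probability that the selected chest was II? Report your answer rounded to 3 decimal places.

0.454

Likelihoods P(X=3 | ·): I: 0.0340206; II: 0.123856; III: 0.151691.
Posterior ∝ prior × likelihood. Numerator for II: 0.34·0.123856 = 0.0421109.
Normalizing constant: 0.42·0.0340206 + 0.34·0.123856 + 0.24·0.151691 = 0.0928053.
P(II | observation) = 0.0421109 / 0.0928053 = 0.453755.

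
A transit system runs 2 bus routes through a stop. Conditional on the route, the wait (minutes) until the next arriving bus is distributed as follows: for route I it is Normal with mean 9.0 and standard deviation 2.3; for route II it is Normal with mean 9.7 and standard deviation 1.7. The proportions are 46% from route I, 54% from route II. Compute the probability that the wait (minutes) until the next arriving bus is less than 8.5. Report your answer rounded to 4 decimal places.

0.3201

Conditional on each route, P(X < 8.5): I: 0.413952; II: 0.240131.
By total probability, P(X < 8.5) = 0.46·0.413952 + 0.54·0.240131 = 0.320088.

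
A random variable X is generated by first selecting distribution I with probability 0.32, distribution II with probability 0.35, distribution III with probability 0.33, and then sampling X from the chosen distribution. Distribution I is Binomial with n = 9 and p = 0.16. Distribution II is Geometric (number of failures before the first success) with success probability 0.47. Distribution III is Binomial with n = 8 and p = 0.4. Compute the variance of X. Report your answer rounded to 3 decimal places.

Per component, I: μ=1.44, E[X²]=3.2832; II: μ=1.12766, E[X²]=3.67089; III: μ=3.2, E[X²]=12.16.
E[X] = 0.32·1.44 + 0.35·1.12766 + 0.33·3.2 = 1.91148.
E[X²] = 0.32·3.2832 + 0.35·3.67089 + 0.33·12.16 = 6.34824.
Var(X) = E[X²] − (E[X])² = 6.34824 − 3.65376 = 2.69448.

2.694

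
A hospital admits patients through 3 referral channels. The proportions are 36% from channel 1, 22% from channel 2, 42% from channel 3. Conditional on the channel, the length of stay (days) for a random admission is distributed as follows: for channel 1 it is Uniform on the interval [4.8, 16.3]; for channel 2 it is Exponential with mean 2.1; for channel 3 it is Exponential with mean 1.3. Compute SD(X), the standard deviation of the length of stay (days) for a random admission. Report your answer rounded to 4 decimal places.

Per component, 1: μ=10.55, E[X²]=122.323; 2: μ=2.1, E[X²]=8.82; 3: μ=1.3, E[X²]=3.38.
E[X] = 0.36·10.55 + 0.22·2.1 + 0.42·1.3 = 4.806.
E[X²] = 0.36·122.323 + 0.22·8.82 + 0.42·3.38 = 47.3964.
Var(X) = E[X²] − (E[X])² = 47.3964 − 23.0976 = 24.2988.
SD(X) = √24.2988 = 4.92938.

4.9294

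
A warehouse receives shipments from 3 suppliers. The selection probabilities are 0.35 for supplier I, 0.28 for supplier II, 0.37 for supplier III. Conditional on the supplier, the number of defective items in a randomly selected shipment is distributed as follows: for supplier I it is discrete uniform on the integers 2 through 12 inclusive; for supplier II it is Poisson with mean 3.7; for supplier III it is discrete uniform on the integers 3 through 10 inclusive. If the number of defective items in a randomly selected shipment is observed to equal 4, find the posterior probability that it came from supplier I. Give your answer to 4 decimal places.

0.2408

Likelihoods P(X=4 | ·): I: 0.0909091; II: 0.193066; III: 0.125.
Posterior ∝ prior × likelihood. Numerator for I: 0.35·0.0909091 = 0.0318182.
Normalizing constant: 0.35·0.0909091 + 0.28·0.193066 + 0.37·0.125 = 0.132127.
P(I | observation) = 0.0318182 / 0.132127 = 0.240816.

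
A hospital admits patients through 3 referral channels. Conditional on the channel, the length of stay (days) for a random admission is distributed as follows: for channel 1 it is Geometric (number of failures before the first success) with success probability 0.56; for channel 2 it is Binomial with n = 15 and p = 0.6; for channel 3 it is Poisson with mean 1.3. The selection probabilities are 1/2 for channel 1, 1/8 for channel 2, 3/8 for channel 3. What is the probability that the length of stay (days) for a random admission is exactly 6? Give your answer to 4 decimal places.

Conditional on each channel, P(X = 6): 1: 0.00406354; 2: 0.0612141; 3: 0.00182703.
By total probability, P(X = 6) = 0.5·0.00406354 + 0.125·0.0612141 + 0.375·0.00182703 = 0.0103687.

0.0104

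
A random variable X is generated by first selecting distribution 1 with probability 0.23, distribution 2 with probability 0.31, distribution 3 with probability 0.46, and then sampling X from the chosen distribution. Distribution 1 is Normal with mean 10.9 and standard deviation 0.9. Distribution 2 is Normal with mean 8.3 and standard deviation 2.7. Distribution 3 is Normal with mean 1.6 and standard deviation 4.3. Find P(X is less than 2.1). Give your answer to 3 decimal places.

Conditional on each component, P(X < 2.1): 1: 0; 2: 0.0108295; 3: 0.546284.
By total probability, P(X < 2.1) = 0.23·0 + 0.31·0.0108295 + 0.46·0.546284 = 0.254648.

0.255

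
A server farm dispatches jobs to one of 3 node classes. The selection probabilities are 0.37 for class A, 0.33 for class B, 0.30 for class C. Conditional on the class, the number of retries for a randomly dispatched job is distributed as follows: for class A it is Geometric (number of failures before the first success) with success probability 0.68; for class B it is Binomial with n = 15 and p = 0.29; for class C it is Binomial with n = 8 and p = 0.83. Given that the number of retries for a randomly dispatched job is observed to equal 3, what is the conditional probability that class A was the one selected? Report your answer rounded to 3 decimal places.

Likelihoods P(X=3 | ·): A: 0.0222822; B: 0.182098; C: 0.00454639.
Posterior ∝ prior × likelihood. Numerator for A: 0.37·0.0222822 = 0.00824443.
Normalizing constant: 0.37·0.0222822 + 0.33·0.182098 + 0.3·0.00454639 = 0.0697007.
P(A | observation) = 0.00824443 / 0.0697007 = 0.118283.

0.118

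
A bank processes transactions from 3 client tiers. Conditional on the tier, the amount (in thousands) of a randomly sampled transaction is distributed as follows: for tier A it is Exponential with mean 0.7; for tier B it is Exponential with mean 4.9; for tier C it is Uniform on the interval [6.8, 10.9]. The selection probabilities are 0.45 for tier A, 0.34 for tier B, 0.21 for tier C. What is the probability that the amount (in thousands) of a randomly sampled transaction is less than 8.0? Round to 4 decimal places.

Conditional on each tier, P(X < 8.0): A: 0.999989; B: 0.80459; C: 0.292683.
By total probability, P(X < 8.0) = 0.45·0.999989 + 0.34·0.80459 + 0.21·0.292683 = 0.785019.

0.7850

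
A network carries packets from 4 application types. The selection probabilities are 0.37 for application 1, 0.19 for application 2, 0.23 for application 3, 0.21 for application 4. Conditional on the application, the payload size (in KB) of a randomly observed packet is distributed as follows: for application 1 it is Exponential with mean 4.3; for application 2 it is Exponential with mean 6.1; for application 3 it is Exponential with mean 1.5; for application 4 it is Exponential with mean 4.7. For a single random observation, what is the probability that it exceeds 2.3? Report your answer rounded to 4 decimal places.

Conditional on each application, P(X > 2.3): 1: 0.585737; 2: 0.685882; 3: 0.215815; 4: 0.613018.
By total probability, P(X > 2.3) = 0.37·0.585737 + 0.19·0.685882 + 0.23·0.215815 + 0.21·0.613018 = 0.525412.

0.5254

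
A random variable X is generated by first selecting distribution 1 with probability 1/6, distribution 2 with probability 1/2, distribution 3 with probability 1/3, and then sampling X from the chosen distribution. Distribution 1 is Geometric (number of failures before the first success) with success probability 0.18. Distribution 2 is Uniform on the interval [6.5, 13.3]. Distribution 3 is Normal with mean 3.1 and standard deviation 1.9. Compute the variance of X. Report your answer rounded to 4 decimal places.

17.5527

Per component, 1: μ=4.55556, E[X²]=46.0617; 2: μ=9.9, E[X²]=101.863; 3: μ=3.1, E[X²]=13.22.
E[X] = 0.166667·4.55556 + 0.5·9.9 + 0.333333·3.1 = 6.74259.
E[X²] = 0.166667·46.0617 + 0.5·101.863 + 0.333333·13.22 = 63.0153.
Var(X) = E[X²] − (E[X])² = 63.0153 − 45.4626 = 17.5527.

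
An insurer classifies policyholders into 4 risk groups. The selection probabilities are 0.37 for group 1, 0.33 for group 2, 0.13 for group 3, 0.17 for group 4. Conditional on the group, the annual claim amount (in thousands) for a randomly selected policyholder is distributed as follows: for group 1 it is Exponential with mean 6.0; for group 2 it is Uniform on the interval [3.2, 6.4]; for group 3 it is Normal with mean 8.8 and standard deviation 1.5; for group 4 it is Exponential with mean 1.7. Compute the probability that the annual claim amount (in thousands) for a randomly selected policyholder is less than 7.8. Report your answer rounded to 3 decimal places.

Conditional on each group, P(X < 7.8): 1: 0.727468; 2: 1; 3: 0.252493; 4: 0.989829.
By total probability, P(X < 7.8) = 0.37·0.727468 + 0.33·1 + 0.13·0.252493 + 0.17·0.989829 = 0.800258.

0.800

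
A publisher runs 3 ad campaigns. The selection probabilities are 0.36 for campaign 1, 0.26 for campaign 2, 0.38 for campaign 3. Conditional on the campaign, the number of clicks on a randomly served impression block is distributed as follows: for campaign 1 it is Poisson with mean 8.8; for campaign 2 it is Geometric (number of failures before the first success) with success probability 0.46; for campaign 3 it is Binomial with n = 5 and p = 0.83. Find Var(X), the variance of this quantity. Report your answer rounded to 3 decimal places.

Per component, 1: μ=8.8, E[X²]=86.24; 2: μ=1.17391, E[X²]=3.93006; 3: μ=4.15, E[X²]=17.928.
E[X] = 0.36·8.8 + 0.26·1.17391 + 0.38·4.15 = 5.05022.
E[X²] = 0.36·86.24 + 0.26·3.93006 + 0.38·17.928 = 38.8809.
Var(X) = E[X²] − (E[X])² = 38.8809 − 25.5047 = 13.3762.

13.376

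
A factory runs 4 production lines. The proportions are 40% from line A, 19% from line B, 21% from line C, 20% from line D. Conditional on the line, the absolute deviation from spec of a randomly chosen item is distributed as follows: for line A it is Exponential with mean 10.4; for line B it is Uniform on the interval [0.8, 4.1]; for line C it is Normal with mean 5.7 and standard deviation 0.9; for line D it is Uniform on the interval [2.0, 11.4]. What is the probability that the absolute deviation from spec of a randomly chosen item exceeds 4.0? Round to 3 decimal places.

0.639

Conditional on each line, P(X > 4.0): A: 0.680712; B: 0.030303; C: 0.970547; D: 0.787234.
By total probability, P(X > 4.0) = 0.4·0.680712 + 0.19·0.030303 + 0.21·0.970547 + 0.2·0.787234 = 0.639304.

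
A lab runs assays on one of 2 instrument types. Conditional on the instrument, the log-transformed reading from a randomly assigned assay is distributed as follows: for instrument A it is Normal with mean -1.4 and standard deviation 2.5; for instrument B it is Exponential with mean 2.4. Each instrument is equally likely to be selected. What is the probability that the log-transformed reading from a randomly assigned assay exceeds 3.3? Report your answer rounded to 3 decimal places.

Conditional on each instrument, P(X > 3.3): A: 0.030054; B: 0.25284.
By total probability, P(X > 3.3) = 0.5·0.030054 + 0.5·0.25284 = 0.141447.

0.141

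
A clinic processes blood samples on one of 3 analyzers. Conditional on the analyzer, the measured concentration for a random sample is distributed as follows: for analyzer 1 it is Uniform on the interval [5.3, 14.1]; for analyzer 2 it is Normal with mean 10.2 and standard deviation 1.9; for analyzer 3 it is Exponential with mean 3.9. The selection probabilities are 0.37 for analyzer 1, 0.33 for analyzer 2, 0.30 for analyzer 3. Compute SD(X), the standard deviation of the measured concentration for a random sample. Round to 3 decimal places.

3.979

Per component, 1: μ=9.7, E[X²]=100.543; 2: μ=10.2, E[X²]=107.65; 3: μ=3.9, E[X²]=30.42.
E[X] = 0.37·9.7 + 0.33·10.2 + 0.3·3.9 = 8.125.
E[X²] = 0.37·100.543 + 0.33·107.65 + 0.3·30.42 = 81.8515.
Var(X) = E[X²] − (E[X])² = 81.8515 − 66.0156 = 15.8359.
SD(X) = √15.8359 = 3.97944.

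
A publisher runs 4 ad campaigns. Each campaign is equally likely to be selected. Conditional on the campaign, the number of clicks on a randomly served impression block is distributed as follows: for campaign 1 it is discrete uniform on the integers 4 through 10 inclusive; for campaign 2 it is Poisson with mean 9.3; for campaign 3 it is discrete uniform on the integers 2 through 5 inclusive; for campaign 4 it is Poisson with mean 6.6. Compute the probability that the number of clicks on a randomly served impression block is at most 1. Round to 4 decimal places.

Conditional on each campaign, P(X ≤ 1): 1: 0; 2: 0.00094167; 3: 0; 4: 0.0103388.
By total probability, P(X ≤ 1) = 0.25·0 + 0.25·0.00094167 + 0.25·0 + 0.25·0.0103388 = 0.00282012.

0.0028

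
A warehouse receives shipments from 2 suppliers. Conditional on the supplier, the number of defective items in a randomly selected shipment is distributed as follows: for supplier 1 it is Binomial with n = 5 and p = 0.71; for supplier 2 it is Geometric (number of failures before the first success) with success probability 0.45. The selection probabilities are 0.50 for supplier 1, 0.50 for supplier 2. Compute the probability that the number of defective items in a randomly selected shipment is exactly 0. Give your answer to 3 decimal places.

0.226

Conditional on each supplier, P(X = 0): 1: 0.00205111; 2: 0.45.
By total probability, P(X = 0) = 0.5·0.00205111 + 0.5·0.45 = 0.226026.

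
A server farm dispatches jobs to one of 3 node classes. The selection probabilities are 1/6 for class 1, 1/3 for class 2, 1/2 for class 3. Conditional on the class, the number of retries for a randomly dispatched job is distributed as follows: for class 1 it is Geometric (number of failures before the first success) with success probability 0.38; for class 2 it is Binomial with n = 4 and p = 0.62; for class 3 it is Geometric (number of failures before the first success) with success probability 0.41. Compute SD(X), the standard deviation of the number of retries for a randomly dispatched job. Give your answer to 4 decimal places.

1.7345

Per component, 1: μ=1.63158, E[X²]=6.95568; 2: μ=2.48, E[X²]=7.0928; 3: μ=1.43902, E[X²]=5.58061.
E[X] = 0.166667·1.63158 + 0.333333·2.48 + 0.5·1.43902 = 1.81811.
E[X²] = 0.166667·6.95568 + 0.333333·7.0928 + 0.5·5.58061 = 6.31385.
Var(X) = E[X²] − (E[X])² = 6.31385 − 3.30552 = 3.00833.
SD(X) = √3.00833 = 1.73445.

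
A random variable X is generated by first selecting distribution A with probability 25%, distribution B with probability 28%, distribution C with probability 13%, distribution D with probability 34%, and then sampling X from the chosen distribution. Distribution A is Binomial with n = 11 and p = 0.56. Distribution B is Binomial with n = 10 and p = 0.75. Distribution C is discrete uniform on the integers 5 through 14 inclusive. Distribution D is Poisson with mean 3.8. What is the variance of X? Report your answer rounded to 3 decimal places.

Per component, A: μ=6.16, E[X²]=40.656; B: μ=7.5, E[X²]=58.125; C: μ=9.5, E[X²]=98.5; D: μ=3.8, E[X²]=18.24.
E[X] = 0.25·6.16 + 0.28·7.5 + 0.13·9.5 + 0.34·3.8 = 6.167.
E[X²] = 0.25·40.656 + 0.28·58.125 + 0.13·98.5 + 0.34·18.24 = 45.4456.
Var(X) = E[X²] − (E[X])² = 45.4456 − 38.0319 = 7.41371.

7.414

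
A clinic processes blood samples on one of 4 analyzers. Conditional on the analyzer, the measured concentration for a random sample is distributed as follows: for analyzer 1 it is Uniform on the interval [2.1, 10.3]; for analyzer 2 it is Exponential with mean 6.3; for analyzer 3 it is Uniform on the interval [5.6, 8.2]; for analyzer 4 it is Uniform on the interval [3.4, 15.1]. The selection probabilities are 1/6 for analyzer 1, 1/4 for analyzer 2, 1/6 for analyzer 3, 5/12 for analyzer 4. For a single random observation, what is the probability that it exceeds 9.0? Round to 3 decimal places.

0.304

Conditional on each analyzer, P(X > 9.0): 1: 0.158537; 2: 0.239651; 3: 0; 4: 0.521368.
By total probability, P(X > 9.0) = 0.166667·0.158537 + 0.25·0.239651 + 0.166667·0 + 0.416667·0.521368 = 0.303572.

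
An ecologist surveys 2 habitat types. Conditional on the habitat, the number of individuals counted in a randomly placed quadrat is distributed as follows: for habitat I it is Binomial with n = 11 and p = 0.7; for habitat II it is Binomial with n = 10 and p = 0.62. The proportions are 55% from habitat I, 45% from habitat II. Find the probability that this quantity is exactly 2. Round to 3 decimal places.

0.004

Conditional on each habitat, P(X = 2): I: 0.000530457; II: 0.00752081.
By total probability, P(X = 2) = 0.55·0.000530457 + 0.45·0.00752081 = 0.00367612.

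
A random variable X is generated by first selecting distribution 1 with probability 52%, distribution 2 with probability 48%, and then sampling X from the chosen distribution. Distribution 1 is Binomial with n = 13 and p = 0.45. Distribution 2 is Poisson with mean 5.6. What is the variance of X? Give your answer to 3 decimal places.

Per component, 1: μ=5.85, E[X²]=37.44; 2: μ=5.6, E[X²]=36.96.
E[X] = 0.52·5.85 + 0.48·5.6 = 5.73.
E[X²] = 0.52·37.44 + 0.48·36.96 = 37.2096.
Var(X) = E[X²] − (E[X])² = 37.2096 − 32.8329 = 4.3767.

4.377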